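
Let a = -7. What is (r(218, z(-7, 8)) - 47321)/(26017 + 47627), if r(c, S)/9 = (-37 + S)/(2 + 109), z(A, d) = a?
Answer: -1751009/2724828 ≈ -0.64261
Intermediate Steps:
z(A, d) = -7
r(c, S) = -3 + 3*S/37 (r(c, S) = 9*((-37 + S)/(2 + 109)) = 9*((-37 + S)/111) = 9*((-37 + S)*(1/111)) = 9*(-⅓ + S/111) = -3 + 3*S/37)
(r(218, z(-7, 8)) - 47321)/(26017 + 47627) = ((-3 + (3/37)*(-7)) - 47321)/(26017 + 47627) = ((-3 - 21/37) - 47321)/73644 = (-132/37 - 47321)*(1/73644) = -1751009/37*1/73644 = -1751009/2724828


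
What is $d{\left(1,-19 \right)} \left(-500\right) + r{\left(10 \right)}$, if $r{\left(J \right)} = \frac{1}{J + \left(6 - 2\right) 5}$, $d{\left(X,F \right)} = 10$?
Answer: $- \frac{149999}{30} \approx -5000.0$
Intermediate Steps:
$r{\left(J \right)} = \frac{1}{20 + J}$ ($r{\left(J \right)} = \frac{1}{J + 4 \cdot 5} = \frac{1}{J + 20} = \frac{1}{20 + J}$)
$d{\left(1,-19 \right)} \left(-500\right) + r{\left(10 \right)} = 10 \left(-500\right) + \frac{1}{20 + 10} = -5000 + \frac{1}{30} = - \frac{149999}{30}$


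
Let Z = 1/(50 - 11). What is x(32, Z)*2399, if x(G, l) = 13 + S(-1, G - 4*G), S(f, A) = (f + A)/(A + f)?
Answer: 33586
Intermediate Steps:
S(f, A) = 1 (S(f, A) = (A + f)/(A + f) = 1)
Z = 1/39 ≈ 0.025641
x(G, l) = 14 (x(G, l) = 13 + 1 = 14)
x(32, Z)*2399 = 14*2399 = 33586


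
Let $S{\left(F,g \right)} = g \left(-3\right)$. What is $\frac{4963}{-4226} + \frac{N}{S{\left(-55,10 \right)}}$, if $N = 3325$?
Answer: $- \frac{710017}{6339} \approx -112.01$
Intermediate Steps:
$S{\left(F,g \right)} = - 3 g$
$\frac{4963}{-4226} + \frac{N}{S{\left(-55,10 \right)}} = \frac{4963}{-4226} + \frac{3325}{\left(-3\right) 10} = 4963 \left(- \frac{1}{4226}\right) + \frac{3325}{-30} = - \frac{4963}{4226} + 3325 \left(- \frac{1}{30}\right) = - \frac{4963}{4226} - \frac{665}{6} = - \frac{710017}{6339}$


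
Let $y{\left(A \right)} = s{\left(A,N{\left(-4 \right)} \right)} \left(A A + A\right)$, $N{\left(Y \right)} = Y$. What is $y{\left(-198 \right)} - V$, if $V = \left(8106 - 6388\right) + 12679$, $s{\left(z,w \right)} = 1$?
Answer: $24609$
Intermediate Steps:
$V = 14397$ ($V = \left(8106 - 6388\right) + 12679 = 1718 + 12679 = 14397$)
$y{\left(A \right)} = A + A^{2}$ ($y{\left(A \right)} = 1 \left(A A + A\right) = 1 \left(A^{2} + A\right) = 1 \left(A + A^{2}\right) = A + A^{2}$)
$y{\left(-198 \right)} - V = - 198 \left(1 - 198\right) - 14397 = \left(-198\right) \left(-197\right) - 14397 = 39006 - 14397 = 24609$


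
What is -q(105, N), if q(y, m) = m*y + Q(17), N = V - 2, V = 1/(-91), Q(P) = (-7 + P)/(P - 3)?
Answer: 19150/91 ≈ 210.44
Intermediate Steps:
Q(P) = (-7 + P)/(-3 + P)
V = -1/91 ≈ -0.010989
N = -183/91 (N = -1/91 - 2 = -183/91 ≈ -2.0110)
q(y, m) = 5/7 + m*y (q(y, m) = m*y + (-7 + 17)/(-3 + 17) = m*y + 10/14 = m*y + (1/14)*10 = m*y + 5/7 = 5/7 + m*y)
-q(105, N) = -(5/7 - 183/91*105) = -(5/7 - 2745/13) = -1*(-19150/91) = 19150/91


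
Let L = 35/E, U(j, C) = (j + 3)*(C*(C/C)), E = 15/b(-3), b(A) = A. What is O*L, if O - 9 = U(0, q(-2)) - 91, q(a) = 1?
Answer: 553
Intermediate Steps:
E = -5 (E = 15/(-3) = 15*(-⅓) = -5)
U(j, C) = C*(3 + j) (U(j, C) = (3 + j)*(C*1) = (3 + j)*C = C*(3 + j))
O = -79 (O = 9 + (1*(3 + 0) - 91) = 9 + (1*3 - 91) = 9 + (3 - 91) = 9 - 88 = -79)
L = -7 (L = 35/(-5) = 35*(-⅕) = -7)
O*L = -79*(-7) = 553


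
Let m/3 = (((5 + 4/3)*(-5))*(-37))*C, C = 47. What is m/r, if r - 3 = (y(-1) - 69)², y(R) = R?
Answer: 165205/4903 ≈ 33.695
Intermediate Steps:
m = 165205 (m = 3*((((5 + 4/3)*(-5))*(-37))*47) = 3*((((19/3)*(-5))*(-37))*47) = 3*(-95/3*(-37)*47) = 3*((3515/3)*47) = 3*(165205/3) = 165205)
r = 4903 (r = 3 + (-1 - 69)² = 3 + (-70)² = 3 + 4900 = 4903)
m/r = 165205/4903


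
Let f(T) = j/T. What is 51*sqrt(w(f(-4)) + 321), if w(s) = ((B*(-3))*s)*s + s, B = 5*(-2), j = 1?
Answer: 51*sqrt(5162)/4 ≈ 916.05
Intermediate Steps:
B = -10
f(T) = 1/T
w(s) = s + 30*s**2 (w(s) = ((-10*(-3))*s)*s + s = (30*s)*s + s = 30*s**2 + s = s + 30*s**2)
51*sqrt(w(f(-4)) + 321) = 51*sqrt((1 + 30/(-4))/(-4) + 321) = 51*sqrt(-(1 + 30*(-1/4))/4 + 321) = 51*sqrt(-(1 - 15/2)/4 + 321) = 51*sqrt(-1/4*(-13/2) + 321) = 51*sqrt(13/8 + 321) = 51*sqrt(2581/8) = 51*(sqrt(5162)/4) = 51*sqrt(5162)/4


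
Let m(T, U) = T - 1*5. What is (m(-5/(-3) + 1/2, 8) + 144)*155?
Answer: 131285/6 ≈ 21881.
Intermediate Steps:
m(T, U) = -5 + T (m(T, U) = T - 5 = -5 + T)
(m(-5/(-3) + 1/2, 8) + 144)*155 = ((-5 + (-5/(-3) + 1/2)) + 144)*155 = ((-5 + (-5*(-⅓) + 1*(½))) + 144)*155 = ((-5 + (5/3 + ½)) + 144)*155 = ((-5 + 13/6) + 144)*155 = (-17/6 + 144)*155 = (847/6)*155 = 131285/6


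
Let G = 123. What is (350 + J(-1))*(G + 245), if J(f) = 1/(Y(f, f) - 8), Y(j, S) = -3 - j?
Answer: 643816/5 ≈ 1.2876e+5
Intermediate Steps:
J(f) = 1/(-11 - f) (J(f) = 1/((-3 - f) - 8) = 1/(-11 - f))
(350 + J(-1))*(G + 245) = (350 - 1/(11 - 1))*(123 + 245) = (350 - 1/10)*368 = (350 - 1*⅒)*368 = (350 - ⅒)*368 = (3499/10)*368 = 643816/5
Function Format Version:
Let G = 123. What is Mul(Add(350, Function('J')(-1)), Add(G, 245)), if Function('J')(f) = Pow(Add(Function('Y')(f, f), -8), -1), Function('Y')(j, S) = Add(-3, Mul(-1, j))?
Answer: Rational(643816, 5) ≈ 1.2876e+5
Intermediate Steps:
Function('J')(f) = Pow(Add(-11, Mul(-1, f)), -1) (Function('J')(f) = Pow(Add(Add(-3, Mul(-1, f)), -8), -1) = Pow(Add(-11, Mul(-1, f)), -1))
Mul(Add(350, Function('J')(-1)), Add(G, 245)) = Mul(Add(350, Mul(-1, Pow(Add(11, -1), -1))), Add(123, 245)) = Mul(Add(350, Mul(-1, Pow(10, -1))), 368) = Mul(Add(350, Mul(-1, Rational(1, 10))), 368) = Mul(Add(350, Rational(-1, 10)), 368) = Mul(Rational(3499, 10), 368) = Rational(643816, 5)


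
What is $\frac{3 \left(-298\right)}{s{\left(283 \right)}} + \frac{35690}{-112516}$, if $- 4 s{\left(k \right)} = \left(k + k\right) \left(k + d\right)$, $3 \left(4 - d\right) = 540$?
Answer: $- \frac{439775141}{1703548498} \approx -0.25815$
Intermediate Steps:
$d = -176$ ($d = 4 - 180 = -176$)
$s{\left(k \right)} = - \frac{k \left(-176 + k\right)}{2}$ ($s{\left(k \right)} = - \frac{\left(k + k\right) \left(k - 176\right)}{4} = - \frac{2 k \left(-176 + k\right)}{4} = - \frac{k \left(-176 + k\right)}{2}$)
$\frac{3 \left(-298\right)}{s{\left(283 \right)}} + \frac{35690}{-112516} = \frac{3 \left(-298\right)}{\frac{1}{2} \cdot 283 \left(176 - 283\right)} + \frac{35690}{-112516} = - \frac{894}{\frac{1}{2} \cdot 283 \left(176 - 283\right)} + 35690 \left(- \frac{1}{112516}\right) = - \frac{894}{\frac{1}{2} \cdot 283 \left(-107\right)} - \frac{17845}{56258} = - \frac{894}{- \frac{30281}{2}} - \frac{17845}{56258} = \left(-894\right) \left(- \frac{2}{30281}\right) - \frac{17845}{56258} = \frac{1788}{30281} - \frac{17845}{56258} = - \frac{439775141}{1703548498}$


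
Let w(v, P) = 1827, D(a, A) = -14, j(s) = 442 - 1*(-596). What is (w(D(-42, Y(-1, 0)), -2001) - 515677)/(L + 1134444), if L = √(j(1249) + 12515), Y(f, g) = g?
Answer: -582934049400/1286963175583 + 513850*√13553/1286963175583 ≈ -0.45291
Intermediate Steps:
j(s) = 1038 (j(s) = 442 + 596 = 1038)
L = √13553 (L = √(1038 + 12515) = √13553 ≈ 116.42)
(w(D(-42, Y(-1, 0)), -2001) - 515677)/(L + 1134444) = (1827 - 515677)/(√13553 + 1134444) = -513850/(1134444 + √13553)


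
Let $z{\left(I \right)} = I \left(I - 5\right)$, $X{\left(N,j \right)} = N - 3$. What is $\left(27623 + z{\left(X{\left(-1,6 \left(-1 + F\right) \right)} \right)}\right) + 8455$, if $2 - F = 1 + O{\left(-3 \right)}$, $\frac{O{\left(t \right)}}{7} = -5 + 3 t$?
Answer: $36114$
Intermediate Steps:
$O{\left(t \right)} = -35 + 21 t$ ($O{\left(t \right)} = 7 \left(-5 + 3 t\right) = -35 + 21 t$)
$F = 99$ ($F = 2 - \left(1 + \left(-35 + 21 \left(-3\right)\right)\right) = 2 - \left(1 - 98\right) = 2 - -97 = 2 + 97 = 99$)
$X{\left(N,j \right)} = -3 + N$ ($X{\left(N,j \right)} = N - 3 = -3 + N$)
$z{\left(I \right)} = I \left(-5 + I\right)$
$\left(27623 + z{\left(X{\left(-1,6 \left(-1 + F\right) \right)} \right)}\right) + 8455 = \left(27623 + \left(-3 - 1\right) \left(-5 - 4\right)\right) + 8455 = \left(27623 - 4 \left(-5 - 4\right)\right) + 8455 = \left(27623 - -36\right) + 8455 = \left(27623 + 36\right) + 8455 = 27659 + 8455 = 36114$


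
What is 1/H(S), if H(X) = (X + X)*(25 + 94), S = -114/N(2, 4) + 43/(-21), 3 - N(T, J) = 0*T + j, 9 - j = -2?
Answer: 6/17425 ≈ 0.00034433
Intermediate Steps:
j = 11 (j = 9 - 1*(-2) = 9 + 2 = 11)
N(T, J) = -8 (N(T, J) = 3 - (0*T + 11) = 3 - (0 + 11) = 3 - 1*11 = 3 - 11 = -8)
S = 1025/84 (S = -114/(-8) + 43/(-21) = -114*(-⅛) + 43*(-1/21) = 57/4 - 43/21 = 1025/84 ≈ 12.202)
H(X) = 238*X (H(X) = (2*X)*119 = 238*X)
1/H(S) = 1/(238*(1025/84)) = 1/(17425/6) = 6/17425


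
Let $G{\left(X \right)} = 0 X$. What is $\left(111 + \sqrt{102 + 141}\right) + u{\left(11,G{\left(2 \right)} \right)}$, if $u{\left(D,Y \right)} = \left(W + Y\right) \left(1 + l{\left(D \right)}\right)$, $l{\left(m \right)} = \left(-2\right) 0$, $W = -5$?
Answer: $106 + 9 \sqrt{3} \approx 121.59$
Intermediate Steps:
$G{\left(X \right)} = 0$
$l{\left(m \right)} = 0$
$u{\left(D,Y \right)} = -5 + Y$ ($u{\left(D,Y \right)} = \left(-5 + Y\right) \left(1 + 0\right) = \left(-5 + Y\right) 1 = -5 + Y$)
$\left(111 + \sqrt{102 + 141}\right) + u{\left(11,G{\left(2 \right)} \right)} = \left(111 + \sqrt{102 + 141}\right) + \left(-5 + 0\right) = \left(111 + \sqrt{243}\right) - 5 = \left(111 + 9 \sqrt{3}\right) - 5 = 106 + 9 \sqrt{3}$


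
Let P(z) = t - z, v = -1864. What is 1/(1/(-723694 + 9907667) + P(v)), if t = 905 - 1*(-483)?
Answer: 9183973/29866280197 ≈ 0.00030750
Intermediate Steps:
t = 1388 (t = 905 + 483 = 1388)
P(z) = 1388 - z
1/(1/(-723694 + 9907667) + P(v)) = 1/(1/(-723694 + 9907667) + (1388 - 1*(-1864))) = 1/(1/9183973 + (1388 + 1864)) = 1/(1/9183973 + 3252) = 1/(29866280197/9183973) = 9183973/29866280197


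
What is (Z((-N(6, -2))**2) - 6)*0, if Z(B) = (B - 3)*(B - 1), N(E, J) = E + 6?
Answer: 0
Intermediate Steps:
N(E, J) = 6 + E
Z(B) = (-1 + B)*(-3 + B) (Z(B) = (-3 + B)*(-1 + B) = (-1 + B)*(-3 + B))
(Z((-N(6, -2))**2) - 6)*0 = ((3 + ((-(6 + 6))**2)**2 - 4*(6 + 6)**2) - 6)*0 = ((3 + ((-1*12)**2)**2 - 4*(-1*12)**2) - 6)*0 = ((3 + ((-12)**2)**2 - 4*(-12)**2) - 6)*0 = ((3 + 144**2 - 4*144) - 6)*0 = ((3 + 20736 - 576) - 6)*0 = (20163 - 6)*0 = 20157*0 = 0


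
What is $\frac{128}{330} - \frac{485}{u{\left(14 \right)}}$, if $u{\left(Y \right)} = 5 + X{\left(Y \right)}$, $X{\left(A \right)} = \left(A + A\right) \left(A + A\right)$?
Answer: $- \frac{3281}{14465} \approx -0.22682$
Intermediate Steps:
$X{\left(A \right)} = 4 A^{2}$ ($X{\left(A \right)} = 2 A 2 A = 4 A^{2}$)
$u{\left(Y \right)} = 5 + 4 Y^{2}$
$\frac{128}{330} - \frac{485}{u{\left(14 \right)}} = \frac{128}{330} - \frac{485}{5 + 4 \cdot 14^{2}} = 128 \cdot \frac{1}{330} - \frac{485}{5 + 4 \cdot 196} = \frac{64}{165} - \frac{485}{5 + 784} = \frac{64}{165} - \frac{485}{789} = - \frac{3281}{14465}$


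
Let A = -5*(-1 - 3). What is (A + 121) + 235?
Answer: 376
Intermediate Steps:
A = 20 (A = -5*(-4) = 20)
(A + 121) + 235 = (20 + 121) + 235 = 141 + 235 = 376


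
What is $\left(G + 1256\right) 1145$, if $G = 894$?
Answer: $2461750$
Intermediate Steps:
$\left(G + 1256\right) 1145 = \left(894 + 1256\right) 1145 = 2150 \cdot 1145 = 2461750$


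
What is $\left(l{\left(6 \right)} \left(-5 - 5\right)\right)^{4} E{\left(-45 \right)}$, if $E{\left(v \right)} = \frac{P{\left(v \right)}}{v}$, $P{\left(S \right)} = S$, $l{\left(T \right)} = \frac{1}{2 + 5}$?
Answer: $\frac{10000}{2401} \approx 4.1649$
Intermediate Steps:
$l{\left(T \right)} = \frac{1}{7}$
$E{\left(v \right)} = 1$ ($E{\left(v \right)} = \frac{v}{v} = 1$)
$\left(l{\left(6 \right)} \left(-5 - 5\right)\right)^{4} E{\left(-45 \right)} = \left(\frac{-5 - 5}{7}\right)^{4} \cdot 1 = \left(\frac{1}{7} \left(-10\right)\right)^{4} \cdot 1 = \left(- \frac{10}{7}\right)^{4} \cdot 1 = \frac{10000}{2401} \cdot 1 = \frac{10000}{2401}$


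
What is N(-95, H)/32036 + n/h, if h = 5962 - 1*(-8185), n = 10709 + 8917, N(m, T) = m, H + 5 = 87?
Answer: 627394571/453213292 ≈ 1.3843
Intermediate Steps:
H = 82 (H = -5 + 87 = 82)
n = 19626
h = 14147 (h = 5962 + 8185 = 14147)
N(-95, H)/32036 + n/h = -95/32036 + 19626/14147 = 627394571/453213292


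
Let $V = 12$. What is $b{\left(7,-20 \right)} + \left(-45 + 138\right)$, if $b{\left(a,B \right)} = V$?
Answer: $105$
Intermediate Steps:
$b{\left(a,B \right)} = 12$
$b{\left(7,-20 \right)} + \left(-45 + 138\right) = 12 + \left(-45 + 138\right) = 12 + 93 = 105$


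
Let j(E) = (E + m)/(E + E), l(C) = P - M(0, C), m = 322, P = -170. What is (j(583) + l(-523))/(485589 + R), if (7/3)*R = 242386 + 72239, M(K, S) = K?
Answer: -1381205/5063935668 ≈ -0.00027275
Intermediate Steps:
l(C) = -170 (l(C) = -170 - 1*0 = -170 + 0 = -170)
j(E) = (322 + E)/(2*E) (j(E) = (E + 322)/(E + E) = (322 + E)/((2*E)) = (322 + E)*(1/(2*E)) = (322 + E)/(2*E))
R = 943875/7 (R = 3*(242386 + 72239)/7 = (3/7)*314625 = 943875/7 ≈ 1.3484e+5)
(j(583) + l(-523))/(485589 + R) = ((½)*(322 + 583)/583 - 170)/(485589 + 943875/7) = ((½)*(1/583)*905 - 170)/(4342998/7) = (905/1166 - 170)*(7/4342998) = -197315/1166*7/4342998 = -1381205/5063935668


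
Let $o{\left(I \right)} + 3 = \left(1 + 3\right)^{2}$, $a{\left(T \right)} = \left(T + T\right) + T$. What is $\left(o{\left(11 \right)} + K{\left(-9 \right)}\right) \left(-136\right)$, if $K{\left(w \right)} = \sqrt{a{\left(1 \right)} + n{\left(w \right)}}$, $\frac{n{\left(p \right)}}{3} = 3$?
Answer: $-1768 - 272 \sqrt{3} \approx -2239.1$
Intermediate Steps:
$n{\left(p \right)} = 9$ ($n{\left(p \right)} = 3 \cdot 3 = 9$)
$a{\left(T \right)} = 3 T$ ($a{\left(T \right)} = 2 T + T = 3 T$)
$K{\left(w \right)} = 2 \sqrt{3}$ ($K{\left(w \right)} = \sqrt{3 \cdot 1 + 9} = \sqrt{3 + 9} = \sqrt{12} = 2 \sqrt{3}$)
$o{\left(I \right)} = 13$ ($o{\left(I \right)} = -3 + \left(1 + 3\right)^{2} = -3 + 4^{2} = -3 + 16 = 13$)
$\left(o{\left(11 \right)} + K{\left(-9 \right)}\right) \left(-136\right) = \left(13 + 2 \sqrt{3}\right) \left(-136\right) = -1768 - 272 \sqrt{3}$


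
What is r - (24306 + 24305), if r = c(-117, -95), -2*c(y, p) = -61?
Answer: -97161/2 ≈ -48581.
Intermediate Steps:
c(y, p) = 61/2 (c(y, p) = -½*(-61) = 61/2)
r = 61/2 ≈ 30.500
r - (24306 + 24305) = 61/2 - (24306 + 24305) = 61/2 - 1*48611 = 61/2 - 48611 = -97161/2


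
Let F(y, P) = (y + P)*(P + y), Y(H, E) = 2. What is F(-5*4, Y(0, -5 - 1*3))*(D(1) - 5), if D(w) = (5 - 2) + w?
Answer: -324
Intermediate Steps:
F(y, P) = (P + y)**2 (F(y, P) = (P + y)*(P + y) = (P + y)**2)
D(w) = 3 + w
F(-5*4, Y(0, -5 - 1*3))*(D(1) - 5) = (2 - 5*4)**2*((3 + 1) - 5) = (2 - 20)**2*(4 - 5) = (-18)**2*(-1) = 324*(-1) = -324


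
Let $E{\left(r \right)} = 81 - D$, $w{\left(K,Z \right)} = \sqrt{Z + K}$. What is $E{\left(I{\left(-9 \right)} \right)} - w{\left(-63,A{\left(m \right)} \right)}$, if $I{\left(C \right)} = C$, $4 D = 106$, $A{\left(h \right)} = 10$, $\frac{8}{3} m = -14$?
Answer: $\frac{109}{2} - i \sqrt{53} \approx 54.5 - 7.2801 i$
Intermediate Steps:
$m = - \frac{21}{4}$ ($m = \frac{3}{8} \left(-14\right) = - \frac{21}{4} \approx -5.25$)
$w{\left(K,Z \right)} = \sqrt{K + Z}$
$D = \frac{53}{2}$ ($D = \frac{1}{4} \cdot 106 = \frac{53}{2} \approx 26.5$)
$E{\left(r \right)} = \frac{109}{2}$ ($E{\left(r \right)} = 81 - \frac{53}{2} = \frac{109}{2}$)
$E{\left(I{\left(-9 \right)} \right)} - w{\left(-63,A{\left(m \right)} \right)} = \frac{109}{2} - \sqrt{-63 + 10} = \frac{109}{2} - \sqrt{-53} = \frac{109}{2} - i \sqrt{53}$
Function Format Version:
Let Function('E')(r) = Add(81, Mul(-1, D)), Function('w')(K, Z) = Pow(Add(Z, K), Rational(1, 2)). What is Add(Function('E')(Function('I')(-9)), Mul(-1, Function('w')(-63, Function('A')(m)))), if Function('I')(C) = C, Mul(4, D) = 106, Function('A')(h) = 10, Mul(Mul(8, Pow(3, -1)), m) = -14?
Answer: Add(Rational(109, 2), Mul(-1, I, Pow(53, Rational(1, 2)))) ≈ Add(54.500, Mul(-7.2801, I))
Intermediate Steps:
m = Rational(-21, 4) (m = Mul(Rational(3, 8), -14) = Rational(-21, 4) ≈ -5.2500)
Function('w')(K, Z) = Pow(Add(K, Z), Rational(1, 2))
D = Rational(53, 2) (D = Mul(Rational(1, 4), 106) = Rational(53, 2) ≈ 26.500)
Function('E')(r) = Rational(109, 2) (Function('E')(r) = Add(81, Mul(-1, Rational(53, 2))) = Add(81, Rational(-53, 2)) = Rational(109, 2))
Add(Function('E')(Function('I')(-9)), Mul(-1, Function('w')(-63, Function('A')(m)))) = Add(Rational(109, 2), Mul(-1, Pow(Add(-63, 10), Rational(1, 2)))) = Add(Rational(109, 2), Mul(-1, Pow(-53, Rational(1, 2)))) = Add(Rational(109, 2), Mul(-1, Mul(I, Pow(53, Rational(1, 2))))) = Add(Rational(109, 2), Mul(-1, I, Pow(53, Rational(1, 2))))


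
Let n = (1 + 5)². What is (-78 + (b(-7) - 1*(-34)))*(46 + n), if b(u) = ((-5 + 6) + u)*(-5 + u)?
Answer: 2296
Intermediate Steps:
b(u) = (1 + u)*(-5 + u)
n = 36 (n = 6² = 36)
(-78 + (b(-7) - 1*(-34)))*(46 + n) = (-78 + ((-5 + (-7)² - 4*(-7)) - 1*(-34)))*(46 + 36) = (-78 + ((-5 + 49 + 28) + 34))*82 = (-78 + (72 + 34))*82 = (-78 + 106)*82 = 28*82 = 2296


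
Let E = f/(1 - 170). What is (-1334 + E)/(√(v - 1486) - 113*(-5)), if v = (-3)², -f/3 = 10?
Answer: -63680020/27099319 + 112708*I*√1477/27099319 ≈ -2.3499 + 0.15984*I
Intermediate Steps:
f = -30 (f = -3*10 = -30)
v = 9
E = 30/169 (E = -30/(1 - 170) = -30/(-169) = -1/169*(-30) = 30/169 ≈ 0.17751)
(-1334 + E)/(√(v - 1486) - 113*(-5)) = (-1334 + 30/169)/(√(9 - 1486) - 113*(-5)) = -225416/(169*(√(-1477) + 565)) = -225416/(169*(I*√1477 + 565)) = -225416/(169*(565 + I*√1477))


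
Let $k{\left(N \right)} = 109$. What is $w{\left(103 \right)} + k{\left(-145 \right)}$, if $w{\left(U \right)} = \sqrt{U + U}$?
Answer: $109 + \sqrt{206} \approx 123.35$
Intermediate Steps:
$w{\left(U \right)} = \sqrt{2} \sqrt{U}$ ($w{\left(U \right)} = \sqrt{2 U} = \sqrt{2} \sqrt{U}$)
$w{\left(103 \right)} + k{\left(-145 \right)} = \sqrt{2} \sqrt{103} + 109 = \sqrt{206} + 109 = 109 + \sqrt{206}$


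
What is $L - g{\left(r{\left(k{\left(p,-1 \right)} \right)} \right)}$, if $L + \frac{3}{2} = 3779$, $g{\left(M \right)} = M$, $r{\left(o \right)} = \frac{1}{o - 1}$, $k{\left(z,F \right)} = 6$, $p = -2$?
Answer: $\frac{37773}{10} \approx 3777.3$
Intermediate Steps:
$r{\left(o \right)} = \frac{1}{-1 + o}$
$L = \frac{7555}{2}$ ($L = - \frac{3}{2} + 3779 = \frac{7555}{2} \approx 3777.5$)
$L - g{\left(r{\left(k{\left(p,-1 \right)} \right)} \right)} = \frac{7555}{2} - \frac{1}{-1 + 6} = \frac{7555}{2} - \frac{1}{5} = \frac{37773}{10}$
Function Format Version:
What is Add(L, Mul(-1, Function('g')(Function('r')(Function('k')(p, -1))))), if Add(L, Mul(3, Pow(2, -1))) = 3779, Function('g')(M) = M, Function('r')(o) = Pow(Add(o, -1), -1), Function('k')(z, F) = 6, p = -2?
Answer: Rational(37773, 10) ≈ 3777.3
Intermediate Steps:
Function('r')(o) = Pow(Add(-1, o), -1)
L = Rational(7555, 2) (L = Add(Rational(-3, 2), 3779) = Rational(7555, 2) ≈ 3777.5)
Add(L, Mul(-1, Function('g')(Function('r')(Function('k')(p, -1))))) = Add(Rational(7555, 2), Mul(-1, Pow(Add(-1, 6), -1))) = Add(Rational(7555, 2), Mul(-1, Pow(5, -1))) = Add(Rational(7555, 2), Mul(-1, Rational(1, 5))) = Add(Rational(7555, 2), Rational(-1, 5)) = Rational(37773, 10)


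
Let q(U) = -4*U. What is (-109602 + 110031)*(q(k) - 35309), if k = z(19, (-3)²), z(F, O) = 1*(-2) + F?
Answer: -15176733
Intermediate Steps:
z(F, O) = -2 + F
k = 17 (k = -2 + 19 = 17)
(-109602 + 110031)*(q(k) - 35309) = (-109602 + 110031)*(-4*17 - 35309) = 429*(-68 - 35309) = 429*(-35377) = -15176733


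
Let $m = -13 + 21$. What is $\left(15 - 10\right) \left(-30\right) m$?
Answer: $-1200$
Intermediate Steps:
$m = 8$
$\left(15 - 10\right) \left(-30\right) m = \left(15 - 10\right) \left(-30\right) 8 = 5 \left(-30\right) 8 = \left(-150\right) 8 = -1200$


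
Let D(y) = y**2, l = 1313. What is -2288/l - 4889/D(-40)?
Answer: -775389/161600 ≈ -4.7982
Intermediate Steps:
-2288/l - 4889/D(-40) = -2288/1313 - 4889/((-40)**2) = -2288*1/1313 - 4889/1600 = -176/101 - 4889*1/1600 = -176/101 - 4889/1600 = -775389/161600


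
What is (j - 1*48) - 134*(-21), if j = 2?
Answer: 2768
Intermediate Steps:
(j - 1*48) - 134*(-21) = (2 - 1*48) - 134*(-21) = (2 - 48) + 2814 = -46 + 2814 = 2768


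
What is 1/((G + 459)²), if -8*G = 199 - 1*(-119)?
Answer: 16/2812329 ≈ 5.6892e-6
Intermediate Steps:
G = -159/4 (G = -(199 - 1*(-119))/8 = -(199 + 119)/8 = -⅛*318 = -159/4 ≈ -39.750)
1/((G + 459)²) = 1/((-159/4 + 459)²) = 1/((1677/4)²) = 1/(2812329/16) = 16/2812329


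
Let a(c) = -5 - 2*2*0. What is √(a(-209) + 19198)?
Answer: √19193 ≈ 138.54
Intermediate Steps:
a(c) = -5 (a(c) = -5 - 4*0 = -5 + 0 = -5)
√(a(-209) + 19198) = √(-5 + 19198) = √19193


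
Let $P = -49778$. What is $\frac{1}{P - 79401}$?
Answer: $- \frac{1}{129179} \approx -7.7412 \cdot 10^{-6}$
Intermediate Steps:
$\frac{1}{P - 79401} = \frac{1}{-49778 - 79401} = \frac{1}{-129179} = - \frac{1}{129179}$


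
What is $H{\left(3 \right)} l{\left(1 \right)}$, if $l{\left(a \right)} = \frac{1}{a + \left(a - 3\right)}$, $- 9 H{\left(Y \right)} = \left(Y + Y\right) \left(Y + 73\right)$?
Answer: $\frac{152}{3} \approx 50.667$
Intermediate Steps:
$H{\left(Y \right)} = - \frac{2 Y \left(73 + Y\right)}{9}$ ($H{\left(Y \right)} = - \frac{\left(Y + Y\right) \left(Y + 73\right)}{9} = - \frac{2 Y \left(73 + Y\right)}{9}$)
$l{\left(a \right)} = \frac{1}{-3 + 2 a}$ ($l{\left(a \right)} = \frac{1}{a + \left(-3 + a\right)} = \frac{1}{-3 + 2 a}$)
$H{\left(3 \right)} l{\left(1 \right)} = \frac{\left(- \frac{2}{9}\right) 3 \left(73 + 3\right)}{-3 + 2 \cdot 1} = \frac{\left(- \frac{2}{9}\right) 3 \cdot 76}{-3 + 2} = - \frac{152}{3 \left(-1\right)} = \left(- \frac{152}{3}\right) \left(-1\right) = \frac{152}{3}$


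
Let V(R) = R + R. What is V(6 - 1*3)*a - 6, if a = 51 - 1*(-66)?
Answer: 696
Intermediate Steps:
V(R) = 2*R
a = 117 (a = 51 + 66 = 117)
V(6 - 1*3)*a - 6 = (2*(6 - 1*3))*117 - 6 = (2*(6 - 3))*117 - 6 = (2*3)*117 - 6 = 6*117 - 6 = 702 - 6 = 696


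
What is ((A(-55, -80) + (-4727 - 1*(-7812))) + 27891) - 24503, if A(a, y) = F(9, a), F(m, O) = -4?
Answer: 6469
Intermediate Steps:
A(a, y) = -4
((A(-55, -80) + (-4727 - 1*(-7812))) + 27891) - 24503 = ((-4 + (-4727 - 1*(-7812))) + 27891) - 24503 = ((-4 + (-4727 + 7812)) + 27891) - 24503 = ((-4 + 3085) + 27891) - 24503 = (3081 + 27891) - 24503 = 30972 - 24503 = 6469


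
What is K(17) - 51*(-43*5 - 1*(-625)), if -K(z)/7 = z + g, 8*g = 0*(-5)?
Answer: -21029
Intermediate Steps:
g = 0 (g = (0*(-5))/8 = (⅛)*0 = 0)
K(z) = -7*z (K(z) = -7*(z + 0) = -7*z)
K(17) - 51*(-43*5 - 1*(-625)) = -7*17 - 51*(-43*5 - 1*(-625)) = -119 - 51*(-215 + 625) = -119 - 51*410 = -119 - 20910 = -21029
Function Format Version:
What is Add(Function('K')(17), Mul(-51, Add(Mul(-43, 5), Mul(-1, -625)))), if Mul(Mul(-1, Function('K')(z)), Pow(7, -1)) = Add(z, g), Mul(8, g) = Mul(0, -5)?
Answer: -21029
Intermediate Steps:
g = 0 (g = Mul(Rational(1, 8), Mul(0, -5)) = Mul(Rational(1, 8), 0) = 0)
Function('K')(z) = Mul(-7, z) (Function('K')(z) = Mul(-7, Add(z, 0)) = Mul(-7, z))
Add(Function('K')(17), Mul(-51, Add(Mul(-43, 5), Mul(-1, -625)))) = Add(Mul(-7, 17), Mul(-51, Add(Mul(-43, 5), Mul(-1, -625)))) = Add(-119, Mul(-51, Add(-215, 625))) = Add(-119, Mul(-51, 410)) = Add(-119, -20910) = -21029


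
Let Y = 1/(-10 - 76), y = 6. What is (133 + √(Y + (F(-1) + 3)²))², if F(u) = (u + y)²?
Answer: (11438 + √5798378)²/7396 ≈ 25921.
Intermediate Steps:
F(u) = (6 + u)² (F(u) = (u + 6)² = (6 + u)²)
Y = -1/86 (Y = 1/(-86) = -1/86 ≈ -0.011628)
(133 + √(Y + (F(-1) + 3)²))² = (133 + √(-1/86 + ((6 - 1)² + 3)²))² = (133 + √(-1/86 + (5² + 3)²))² = (133 + √(-1/86 + (25 + 3)²))² = (133 + √(-1/86 + 28²))² = (133 + √(-1/86 + 784))² = (133 + √(67423/86))² = (133 + √5798378/86)²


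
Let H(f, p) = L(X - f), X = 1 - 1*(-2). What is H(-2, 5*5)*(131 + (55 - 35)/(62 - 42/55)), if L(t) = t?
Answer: 552885/842 ≈ 656.63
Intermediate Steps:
X = 3 (X = 1 + 2 = 3)
H(f, p) = 3 - f
H(-2, 5*5)*(131 + (55 - 35)/(62 - 42/55)) = (3 - 1*(-2))*(131 + (55 - 35)/(62 - 42/55)) = (3 + 2)*(131 + 20/(62 - 42*1/55)) = 5*(131 + 20/(62 - 42/55)) = 5*(131 + 20/(3368/55)) = 5*(131 + 20*(55/3368)) = 5*(131 + 275/842) = 5*(110577/842) = 552885/842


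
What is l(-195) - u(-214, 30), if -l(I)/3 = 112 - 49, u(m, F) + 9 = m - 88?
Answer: 122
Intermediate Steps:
u(m, F) = -97 + m (u(m, F) = -9 + (m - 88) = -9 + (-88 + m) = -97 + m)
l(I) = -189 (l(I) = -3*(112 - 49) = -3*63 = -189)
l(-195) - u(-214, 30) = -189 - (-97 - 214) = -189 - 1*(-311) = -189 + 311 = 122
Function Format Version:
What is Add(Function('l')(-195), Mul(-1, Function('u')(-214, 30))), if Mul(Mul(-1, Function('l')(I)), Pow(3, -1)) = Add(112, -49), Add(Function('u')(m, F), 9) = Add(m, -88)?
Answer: 122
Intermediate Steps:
Function('u')(m, F) = Add(-97, m) (Function('u')(m, F) = Add(-9, Add(m, -88)) = Add(-9, Add(-88, m)) = Add(-97, m))
Function('l')(I) = -189 (Function('l')(I) = Mul(-3, Add(112, -49)) = Mul(-3, 63) = -189)
Add(Function('l')(-195), Mul(-1, Function('u')(-214, 30))) = Add(-189, Mul(-1, Add(-97, -214))) = Add(-189, Mul(-1, -311)) = Add(-189, 311) = 122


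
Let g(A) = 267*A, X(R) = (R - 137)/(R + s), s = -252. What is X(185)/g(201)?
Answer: -16/1198563 ≈ -1.3349e-5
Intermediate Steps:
X(R) = (-137 + R)/(-252 + R) (X(R) = (R - 137)/(R - 252) = (-137 + R)/(-252 + R))
X(185)/g(201) = ((-137 + 185)/(-252 + 185))/((267*201)) = (48/(-67))/53667 = -1/67*48*(1/53667) = -48/67*1/53667 = -16/1198563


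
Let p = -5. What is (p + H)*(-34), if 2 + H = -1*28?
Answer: 1190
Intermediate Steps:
H = -30 (H = -2 - 1*28 = -2 - 28 = -30)
(p + H)*(-34) = (-5 - 30)*(-34) = -35*(-34) = 1190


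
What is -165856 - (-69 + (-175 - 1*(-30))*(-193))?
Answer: -193772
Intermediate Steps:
-165856 - (-69 + (-175 - 1*(-30))*(-193)) = -165856 - (-69 + (-175 + 30)*(-193)) = -165856 - (-69 - 145*(-193)) = -165856 - (-69 + 27985) = -165856 - 1*27916 = -165856 - 27916 = -193772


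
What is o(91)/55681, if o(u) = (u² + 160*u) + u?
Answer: 22932/55681 ≈ 0.41185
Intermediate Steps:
o(u) = u² + 161*u
o(91)/55681 = (91*(161 + 91))/55681 = (91*252)*(1/55681) = 22932*(1/55681) = 22932/55681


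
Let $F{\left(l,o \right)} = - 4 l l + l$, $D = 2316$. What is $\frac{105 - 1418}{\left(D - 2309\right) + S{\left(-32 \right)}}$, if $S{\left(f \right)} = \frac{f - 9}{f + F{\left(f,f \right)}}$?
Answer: $- \frac{5462080}{29161} \approx -187.31$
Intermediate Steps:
$F{\left(l,o \right)} = l - 4 l^{2}$ ($F{\left(l,o \right)} = - 4 l^{2} + l = l - 4 l^{2}$)
$S{\left(f \right)} = \frac{-9 + f}{f + f \left(1 - 4 f\right)}$ ($S{\left(f \right)} = \frac{f - 9}{f + f \left(1 - 4 f\right)} = \frac{-9 + f}{f + f \left(1 - 4 f\right)}$)
$\frac{105 - 1418}{\left(D - 2309\right) + S{\left(-32 \right)}} = \frac{105 - 1418}{\left(2316 - 2309\right) + \frac{9 - -32}{2 \left(-32\right) \left(-1 + 2 \left(-32\right)\right)}} = - \frac{1313}{7 + \frac{1}{2} \left(- \frac{1}{32}\right) \frac{1}{-1 - 64} \left(9 + 32\right)} = - \frac{1313}{7 + \frac{1}{2} \left(- \frac{1}{32}\right) \frac{1}{-65} \cdot 41} = - \frac{1313}{7 + \frac{1}{2} \left(- \frac{1}{32}\right) \left(- \frac{1}{65}\right) 41} = - \frac{1313}{7 + \frac{41}{4160}} = - \frac{1313}{\frac{29161}{4160}} = \left(-1313\right) \frac{4160}{29161} = - \frac{5462080}{29161}$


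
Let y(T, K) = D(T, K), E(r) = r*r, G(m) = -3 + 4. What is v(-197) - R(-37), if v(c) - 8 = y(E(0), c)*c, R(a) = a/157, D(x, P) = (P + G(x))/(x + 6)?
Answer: 3034921/471 ≈ 6443.6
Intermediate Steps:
G(m) = 1
E(r) = r**2
D(x, P) = (1 + P)/(6 + x) (D(x, P) = (P + 1)/(x + 6) = (1 + P)/(6 + x))
y(T, K) = (1 + K)/(6 + T)
R(a) = a/157 (R(a) = a*(1/157) = a/157)
v(c) = 8 + c*(1/6 + c/6) (v(c) = 8 + ((1 + c)/(6 + 0**2))*c = 8 + ((1 + c)/(6 + 0))*c = 8 + ((1 + c)/6)*c = 8 + (1/6 + c/6)*c = 8 + c*(1/6 + c/6))
v(-197) - R(-37) = (8 + (1/6)*(-197)*(1 - 197)) - (-37)/157 = (8 + (1/6)*(-197)*(-196)) - 1*(-37/157) = (8 + 19306/3) + 37/157 = 19330/3 + 37/157 = 3034921/471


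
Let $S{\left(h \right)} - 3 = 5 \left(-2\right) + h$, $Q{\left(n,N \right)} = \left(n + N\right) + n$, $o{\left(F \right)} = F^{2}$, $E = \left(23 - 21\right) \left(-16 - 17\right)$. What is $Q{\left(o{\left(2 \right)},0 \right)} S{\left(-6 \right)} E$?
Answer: $6864$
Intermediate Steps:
$E = -66$ ($E = 2 \left(-33\right) = -66$)
$Q{\left(n,N \right)} = N + 2 n$ ($Q{\left(n,N \right)} = \left(N + n\right) + n = N + 2 n$)
$S{\left(h \right)} = -7 + h$ ($S{\left(h \right)} = 3 + \left(5 \left(-2\right) + h\right) = 3 + \left(-10 + h\right) = -7 + h$)
$Q{\left(o{\left(2 \right)},0 \right)} S{\left(-6 \right)} E = \left(0 + 2 \cdot 2^{2}\right) \left(-7 - 6\right) \left(-66\right) = \left(0 + 2 \cdot 4\right) \left(-13\right) \left(-66\right) = \left(0 + 8\right) \left(-13\right) \left(-66\right) = 8 \left(-13\right) \left(-66\right) = \left(-104\right) \left(-66\right) = 6864$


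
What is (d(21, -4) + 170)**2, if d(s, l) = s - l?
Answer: 38025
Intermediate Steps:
(d(21, -4) + 170)**2 = ((21 - 1*(-4)) + 170)**2 = ((21 + 4) + 170)**2 = (25 + 170)**2 = 195**2 = 38025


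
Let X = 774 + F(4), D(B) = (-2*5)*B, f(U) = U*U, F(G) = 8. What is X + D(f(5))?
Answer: 532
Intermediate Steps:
f(U) = U**2
D(B) = -10*B
X = 782 (X = 774 + 8 = 782)
X + D(f(5)) = 782 - 10*5**2 = 782 - 10*25 = 782 - 250 = 532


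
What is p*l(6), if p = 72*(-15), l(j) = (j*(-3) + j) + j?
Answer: 6480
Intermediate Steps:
l(j) = -j (l(j) = (-3*j + j) + j = -2*j + j = -j)
p = -1080
p*l(6) = -(-1080)*6 = -1080*(-6) = 6480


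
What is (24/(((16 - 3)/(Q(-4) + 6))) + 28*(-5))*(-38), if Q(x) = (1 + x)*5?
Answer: 77368/13 ≈ 5951.4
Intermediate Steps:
Q(x) = 5 + 5*x
(24/(((16 - 3)/(Q(-4) + 6))) + 28*(-5))*(-38) = (24/(((16 - 3)/((5 + 5*(-4)) + 6))) + 28*(-5))*(-38) = (24/((13/((5 - 20) + 6))) - 140)*(-38) = (24/((13/(-15 + 6))) - 140)*(-38) = (24/((13/(-9))) - 140)*(-38) = (24/((13*(-⅑))) - 140)*(-38) = (24/(-13/9) - 140)*(-38) = (24*(-9/13) - 140)*(-38) = (-216/13 - 140)*(-38) = -2036/13*(-38) = 77368/13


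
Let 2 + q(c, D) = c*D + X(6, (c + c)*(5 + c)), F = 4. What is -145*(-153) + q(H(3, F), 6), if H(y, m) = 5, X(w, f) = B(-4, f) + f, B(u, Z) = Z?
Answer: 22413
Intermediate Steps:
X(w, f) = 2*f (X(w, f) = f + f = 2*f)
q(c, D) = -2 + D*c + 4*c*(5 + c) (q(c, D) = -2 + (c*D + 2*((c + c)*(5 + c))) = -2 + (D*c + 2*((2*c)*(5 + c))) = -2 + (D*c + 2*(2*c*(5 + c))) = -2 + (D*c + 4*c*(5 + c)) = -2 + D*c + 4*c*(5 + c))
-145*(-153) + q(H(3, F), 6) = -145*(-153) + (-2 + 6*5 + 4*5*(5 + 5)) = 22185 + (-2 + 30 + 4*5*10) = 22185 + (-2 + 30 + 200) = 22185 + 228 = 22413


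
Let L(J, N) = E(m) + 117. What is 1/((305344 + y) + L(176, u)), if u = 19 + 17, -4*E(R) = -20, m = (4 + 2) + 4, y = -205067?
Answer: 1/100399 ≈ 9.9603e-6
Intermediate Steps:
m = 10 (m = 6 + 4 = 10)
E(R) = 5 (E(R) = -¼*(-20) = 5)
u = 36
L(J, N) = 122 (L(J, N) = 5 + 117 = 122)
1/((305344 + y) + L(176, u)) = 1/((305344 - 205067) + 122) = 1/(100277 + 122) = 1/100399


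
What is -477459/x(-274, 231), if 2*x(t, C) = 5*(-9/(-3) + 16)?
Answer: -954918/95 ≈ -10052.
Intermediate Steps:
x(t, C) = 95/2 (x(t, C) = (5*(-9/(-3) + 16))/2 = (5*(-9*(-1/3) + 16))/2 = (5*(3 + 16))/2 = (5*19)/2 = (1/2)*95 = 95/2)
-477459/x(-274, 231) = -477459/95/2 = -477459*2/95 = -954918/95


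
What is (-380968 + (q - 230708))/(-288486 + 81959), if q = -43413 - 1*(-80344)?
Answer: 574745/206527 ≈ 2.7829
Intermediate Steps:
q = 36931 (q = -43413 + 80344 = 36931)
(-380968 + (q - 230708))/(-288486 + 81959) = (-380968 + (36931 - 230708))/(-288486 + 81959) = (-380968 - 193777)/(-206527) = -574745*(-1/206527) = 574745/206527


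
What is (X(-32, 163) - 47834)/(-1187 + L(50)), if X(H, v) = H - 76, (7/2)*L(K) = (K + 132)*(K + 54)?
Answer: -47942/4221 ≈ -11.358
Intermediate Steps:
L(K) = 2*(54 + K)*(132 + K)/7 (L(K) = 2*((K + 132)*(K + 54))/7 = 2*((132 + K)*(54 + K))/7 = 2*((54 + K)*(132 + K))/7 = 2*(54 + K)*(132 + K)/7)
X(H, v) = -76 + H
(X(-32, 163) - 47834)/(-1187 + L(50)) = ((-76 - 32) - 47834)/(-1187 + (14256/7 + (2/7)*50² + (372/7)*50)) = (-108 - 47834)/(-1187 + (14256/7 + (2/7)*2500 + 18600/7)) = -47942/(-1187 + (14256/7 + 5000/7 + 18600/7)) = -47942/(-1187 + 5408) = -47942/4221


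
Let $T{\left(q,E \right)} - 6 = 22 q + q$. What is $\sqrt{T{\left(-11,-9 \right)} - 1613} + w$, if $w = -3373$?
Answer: $-3373 + 2 i \sqrt{465} \approx -3373.0 + 43.128 i$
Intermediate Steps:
$T{\left(q,E \right)} = 6 + 23 q$ ($T{\left(q,E \right)} = 6 + \left(22 q + q\right) = 6 + 23 q$)
$\sqrt{T{\left(-11,-9 \right)} - 1613} + w = \sqrt{\left(6 + 23 \left(-11\right)\right) - 1613} - 3373 = \sqrt{\left(6 - 253\right) - 1613} - 3373 = \sqrt{-247 - 1613} - 3373 = \sqrt{-1860} - 3373 = 2 i \sqrt{465} - 3373 = -3373 + 2 i \sqrt{465}$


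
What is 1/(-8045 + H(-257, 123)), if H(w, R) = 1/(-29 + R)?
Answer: -94/756229 ≈ -0.00012430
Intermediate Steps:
1/(-8045 + H(-257, 123)) = 1/(-8045 + 1/(-29 + 123)) = 1/(-8045 + 1/94) = 1/(-756229/94) = -94/756229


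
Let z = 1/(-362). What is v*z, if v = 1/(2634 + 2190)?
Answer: -1/1746288 ≈ -5.7264e-7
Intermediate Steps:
z = -1/362 ≈ -0.0027624
v = 1/4824 ≈ 0.00020730
v*z = (1/4824)*(-1/362) = -1/1746288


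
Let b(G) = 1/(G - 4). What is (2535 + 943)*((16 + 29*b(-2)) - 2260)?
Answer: -23464327/3 ≈ -7.8214e+6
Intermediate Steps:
b(G) = 1/(-4 + G)
(2535 + 943)*((16 + 29*b(-2)) - 2260) = (2535 + 943)*((16 + 29/(-4 - 2)) - 2260) = 3478*((16 + 29/(-6)) - 2260) = 3478*((16 + 29*(-⅙)) - 2260) = 3478*((16 - 29/6) - 2260) = 3478*(67/6 - 2260) = 3478*(-13493/6) = -23464327/3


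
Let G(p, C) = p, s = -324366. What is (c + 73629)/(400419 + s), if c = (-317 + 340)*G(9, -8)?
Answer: 24612/25351 ≈ 0.97085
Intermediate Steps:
c = 207 (c = (-317 + 340)*9 = 23*9 = 207)
(c + 73629)/(400419 + s) = (207 + 73629)/(400419 - 324366) = 73836/76053 = 73836*(1/76053) = 24612/25351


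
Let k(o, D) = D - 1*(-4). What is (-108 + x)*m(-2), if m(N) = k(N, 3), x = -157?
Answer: -1855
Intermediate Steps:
k(o, D) = 4 + D (k(o, D) = D + 4 = 4 + D)
m(N) = 7 (m(N) = 4 + 3 = 7)
(-108 + x)*m(-2) = (-108 - 157)*7 = -265*7 = -1855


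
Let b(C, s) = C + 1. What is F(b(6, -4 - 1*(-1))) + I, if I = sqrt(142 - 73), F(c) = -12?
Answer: -12 + sqrt(69) ≈ -3.6934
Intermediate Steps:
b(C, s) = 1 + C
I = sqrt(69) ≈ 8.3066
F(b(6, -4 - 1*(-1))) + I = -12 + sqrt(69)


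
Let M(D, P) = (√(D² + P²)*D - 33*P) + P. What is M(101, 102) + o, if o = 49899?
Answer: 46635 + 101*√20605 ≈ 61133.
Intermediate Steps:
M(D, P) = -32*P + D*√(D² + P²) (M(D, P) = (D*√(D² + P²) - 33*P) + P = (-33*P + D*√(D² + P²)) + P = -32*P + D*√(D² + P²))
M(101, 102) + o = (-32*102 + 101*√(101² + 102²)) + 49899 = (-3264 + 101*√(10201 + 10404)) + 49899 = (-3264 + 101*√20605) + 49899 = 46635 + 101*√20605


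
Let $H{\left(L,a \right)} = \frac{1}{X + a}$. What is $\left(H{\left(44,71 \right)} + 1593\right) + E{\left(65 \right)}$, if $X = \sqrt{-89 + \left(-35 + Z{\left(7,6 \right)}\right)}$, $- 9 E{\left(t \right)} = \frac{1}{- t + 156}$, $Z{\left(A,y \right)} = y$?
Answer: $\frac{961547149}{603603} - \frac{i \sqrt{118}}{5159} \approx 1593.0 - 0.0021056 i$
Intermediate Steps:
$E{\left(t \right)} = - \frac{1}{9 \left(156 - t\right)}$ ($E{\left(t \right)} = - \frac{1}{9 \left(- t + 156\right)} = - \frac{1}{9 \left(156 - t\right)}$)
$X = i \sqrt{118}$ ($X = \sqrt{-89 + \left(-35 + 6\right)} = \sqrt{-89 - 29} = \sqrt{-118} = i \sqrt{118} \approx 10.863 i$)
$H{\left(L,a \right)} = \frac{1}{a + i \sqrt{118}}$ ($H{\left(L,a \right)} = \frac{1}{i \sqrt{118} + a} = \frac{1}{a + i \sqrt{118}}$)
$\left(H{\left(44,71 \right)} + 1593\right) + E{\left(65 \right)} = \left(\frac{1}{71 + i \sqrt{118}} + 1593\right) + \frac{1}{9 \left(-156 + 65\right)} = \left(1593 + \frac{1}{71 + i \sqrt{118}}\right) + \frac{1}{9 \left(-91\right)} = \left(1593 + \frac{1}{71 + i \sqrt{118}}\right) + \frac{1}{9} \left(- \frac{1}{91}\right) = \left(1593 + \frac{1}{71 + i \sqrt{118}}\right) - \frac{1}{819} = \frac{1304666}{819} + \frac{1}{71 + i \sqrt{118}}$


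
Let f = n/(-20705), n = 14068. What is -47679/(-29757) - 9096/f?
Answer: 467073858911/34885123 ≈ 13389.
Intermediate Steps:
f = -14068/20705 (f = 14068/(-20705) = 14068*(-1/20705) = -14068/20705 ≈ -0.67945)
-47679/(-29757) - 9096/f = -47679/(-29757) - 9096/(-14068/20705) = -47679*(-1/29757) - 9096*(-20705/14068) = 15893/9919 + 47083170/3517 = 467073858911/34885123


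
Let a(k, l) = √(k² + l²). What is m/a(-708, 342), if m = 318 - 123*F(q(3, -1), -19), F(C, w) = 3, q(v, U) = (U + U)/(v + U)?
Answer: -17*√17173/34346 ≈ -0.064863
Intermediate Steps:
q(v, U) = 2*U/(U + v) (q(v, U) = (2*U)/(U + v) = 2*U/(U + v))
m = -51 (m = 318 - 123*3 = 318 - 369 = -51)
m/a(-708, 342) = -51/√((-708)² + 342²) = -51/√(501264 + 116964) = -51*√17173/103038 = -17*√17173/34346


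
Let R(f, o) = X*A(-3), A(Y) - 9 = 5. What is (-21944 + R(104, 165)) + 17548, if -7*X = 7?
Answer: -4410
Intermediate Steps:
X = -1 (X = -⅐*7 = -1)
A(Y) = 14 (A(Y) = 9 + 5 = 14)
R(f, o) = -14 (R(f, o) = -1*14 = -14)
(-21944 + R(104, 165)) + 17548 = (-21944 - 14) + 17548 = -21958 + 17548 = -4410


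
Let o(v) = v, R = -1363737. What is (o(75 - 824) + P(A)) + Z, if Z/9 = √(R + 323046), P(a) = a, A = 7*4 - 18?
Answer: -739 + 9*I*√1040691 ≈ -739.0 + 9181.3*I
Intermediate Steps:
A = 10 (A = 28 - 18 = 10)
Z = 9*I*√1040691 (Z = 9*√(-1363737 + 323046) = 9*√(-1040691) = 9*(I*√1040691) = 9*I*√1040691 ≈ 9181.3*I)
(o(75 - 824) + P(A)) + Z = ((75 - 824) + 10) + 9*I*√1040691 = (-749 + 10) + 9*I*√1040691 = -739 + 9*I*√1040691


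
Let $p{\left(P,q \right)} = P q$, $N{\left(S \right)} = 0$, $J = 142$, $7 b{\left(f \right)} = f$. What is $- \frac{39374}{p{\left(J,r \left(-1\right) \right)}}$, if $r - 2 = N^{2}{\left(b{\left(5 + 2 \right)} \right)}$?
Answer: $\frac{19687}{142} \approx 138.64$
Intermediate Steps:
$b{\left(f \right)} = \frac{f}{7}$
$r = 2$ ($r = 2 + 0^{2} = 2 + 0 = 2$)
$- \frac{39374}{p{\left(J,r \left(-1\right) \right)}} = - \frac{39374}{142 \cdot 2 \left(-1\right)} = - \frac{39374}{142 \left(-2\right)} = - \frac{39374}{-284} = \left(-39374\right) \left(- \frac{1}{284}\right) = \frac{19687}{142}$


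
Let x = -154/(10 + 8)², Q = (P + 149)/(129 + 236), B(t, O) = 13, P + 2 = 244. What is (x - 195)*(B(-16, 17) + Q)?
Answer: -27106952/9855 ≈ -2750.6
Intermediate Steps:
P = 242 (P = -2 + 244 = 242)
Q = 391/365 (Q = (242 + 149)/(129 + 236) = 391/365 ≈ 1.0712)
x = -77/162 (x = -154/(18²) = -154/324 = -154*1/324 = -77/162 ≈ -0.47531)
(x - 195)*(B(-16, 17) + Q) = (-77/162 - 195)*(13 + 391/365) = -31667/162*5136/365 = -27106952/9855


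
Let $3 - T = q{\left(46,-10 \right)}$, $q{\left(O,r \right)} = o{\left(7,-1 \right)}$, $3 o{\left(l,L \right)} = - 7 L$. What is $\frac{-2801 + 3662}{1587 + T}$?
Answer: $\frac{2583}{4763} \approx 0.5423$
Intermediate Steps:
$o{\left(l,L \right)} = - \frac{7 L}{3}$ ($o{\left(l,L \right)} = \frac{\left(-7\right) L}{3} = - \frac{7 L}{3}$)
$q{\left(O,r \right)} = \frac{7}{3}$ ($q{\left(O,r \right)} = \left(- \frac{7}{3}\right) \left(-1\right) = \frac{7}{3}$)
$T = \frac{2}{3}$ ($T = 3 - \frac{7}{3} = \frac{2}{3} \approx 0.66667$)
$\frac{-2801 + 3662}{1587 + T} = \frac{-2801 + 3662}{1587 + \frac{2}{3}} = \frac{861}{\frac{4763}{3}} = 861 \cdot \frac{3}{4763} = \frac{2583}{4763}$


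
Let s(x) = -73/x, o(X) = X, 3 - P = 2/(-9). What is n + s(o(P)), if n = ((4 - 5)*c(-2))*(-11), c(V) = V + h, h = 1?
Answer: -976/29 ≈ -33.655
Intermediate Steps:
P = 29/9 (P = 3 - 2/(-9) = 3 - 2*(-1)/9 = 3 - 1*(-2/9) = 3 + 2/9 = 29/9 ≈ 3.2222)
c(V) = 1 + V (c(V) = V + 1 = 1 + V)
n = -11 (n = ((4 - 5)*(1 - 2))*(-11) = -1*(-1)*(-11) = 1*(-11) = -11)
n + s(o(P)) = -11 - 73/29/9 = -11 - 73*9/29 = -11 - 657/29 = -976/29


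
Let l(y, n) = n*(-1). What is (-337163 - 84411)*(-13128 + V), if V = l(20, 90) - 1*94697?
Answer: 45494158210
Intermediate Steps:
l(y, n) = -n
V = -94787 (V = -1*90 - 1*94697 = -90 - 94697 = -94787)
(-337163 - 84411)*(-13128 + V) = (-337163 - 84411)*(-13128 - 94787) = -421574*(-107915) = 45494158210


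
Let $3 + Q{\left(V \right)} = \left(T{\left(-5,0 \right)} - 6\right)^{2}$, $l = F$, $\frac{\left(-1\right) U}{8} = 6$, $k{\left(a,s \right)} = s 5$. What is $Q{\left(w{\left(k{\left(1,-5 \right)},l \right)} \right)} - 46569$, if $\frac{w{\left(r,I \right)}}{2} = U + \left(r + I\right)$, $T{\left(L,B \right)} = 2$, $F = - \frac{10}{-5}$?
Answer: $-46556$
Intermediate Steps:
$k{\left(a,s \right)} = 5 s$
$F = 2$ ($F = \left(-10\right) \left(- \frac{1}{5}\right) = 2$)
$U = -48$ ($U = \left(-8\right) 6 = -48$)
$l = 2$
$w{\left(r,I \right)} = -96 + 2 I + 2 r$ ($w{\left(r,I \right)} = 2 \left(-48 + \left(r + I\right)\right) = 2 \left(-48 + \left(I + r\right)\right) = 2 \left(-48 + I + r\right) = -96 + 2 I + 2 r$)
$Q{\left(V \right)} = 13$ ($Q{\left(V \right)} = -3 + \left(2 - 6\right)^{2} = -3 + \left(-4\right)^{2} = -3 + 16 = 13$)
$Q{\left(w{\left(k{\left(1,-5 \right)},l \right)} \right)} - 46569 = 13 - 46569 = -46556$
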